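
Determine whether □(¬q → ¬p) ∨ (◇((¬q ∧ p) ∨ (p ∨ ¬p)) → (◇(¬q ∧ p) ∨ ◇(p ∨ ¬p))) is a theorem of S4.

Tableau for the negation ¬(□(¬q → ¬p) ∨ (◇((¬q ∧ p) ∨ (p ∨ ¬p)) → (◇(¬q ∧ p) ∨ ◇(p ∨ ¬p)))):
1. ¬(□(¬q → ¬p) ∨ (◇((¬q ∧ p) ∨ (p ∨ ¬p)) → (◇(¬q ∧ p) ∨ ◇(p ∨ ¬p)))), 0
2. ¬□(¬q → ¬p), 0
3. ¬(◇((¬q ∧ p) ∨ (p ∨ ¬p)) → (◇(¬q ∧ p) ∨ ◇(p ∨ ¬p))), 0
4. ◇((¬q ∧ p) ∨ (p ∨ ¬p)), 0
5. ¬(◇(¬q ∧ p) ∨ ◇(p ∨ ¬p)), 0
6. ¬◇(¬q ∧ p), 0
7. ¬◇(p ∨ ¬p), 0
8. ¬(¬q ∧ p), 0
9. ¬(p ∨ ¬p), 0
10. ¬p, 0
11. p, 0
Accessibility: 0R0
Branch closes: p and ¬p both at 0.
Every branch of the negation's tableau closes; the branch above is one of them.

Valid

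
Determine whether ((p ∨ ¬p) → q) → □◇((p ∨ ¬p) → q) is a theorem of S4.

Tableau for the negation ¬(((p ∨ ¬p) → q) → □◇((p ∨ ¬p) → q)):
1. ¬(((p ∨ ¬p) → q) → □◇((p ∨ ¬p) → q)), u
2. (p ∨ ¬p) → q, u   [¬→-rule on 1]
3. ¬□◇((p ∨ ¬p) → q), u   [¬→-rule on 1]
4. q, u   [→-rule on 2 (branches; this branch)]
5. ¬◇((p ∨ ¬p) → q), v   [¬□-rule on 3: fresh world v, uRv]
6. ¬((p ∨ ¬p) → q), v   [¬◇-rule on 5 via vRv]
7. p ∨ ¬p, v   [¬→-rule on 6]
8. ¬q, v   [¬→-rule on 6]
9. ¬p, v   [∨-rule on 7 (branches; this branch)]
Accessibility: uRu, uRv, vRv
The negation has an open branch (countermodel exists).

Not valid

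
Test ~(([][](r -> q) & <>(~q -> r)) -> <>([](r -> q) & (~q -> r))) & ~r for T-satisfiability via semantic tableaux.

1. ~(([][](r -> q) & <>(~q -> r)) -> <>([](r -> q) & (~q -> r))) & ~r, w0
2. ~(([][](r -> q) & <>(~q -> r)) -> <>([](r -> q) & (~q -> r))), w0
3. ~r, w0
4. [][](r -> q) & <>(~q -> r), w0
5. ~<>([](r -> q) & (~q -> r)), w0
6. [][](r -> q), w0
7. <>(~q -> r), w0
8. ~([](r -> q) & (~q -> r)), w0
9. [](r -> q), w0
10. r -> q, w0
11. ~[](r -> q), w0
12. q, w0
13. ~q -> r, w1
14. ~([](r -> q) & (~q -> r)), w1
15. [](r -> q), w1
16. r -> q, w1
17. r, w1
18. ~[](r -> q), w1
19. q, w1
20. ~(r -> q), w2
21. r, w2
22. ~q, w2
23. ~([](r -> q) & (~q -> r)), w2
24. [](r -> q), w2
25. r -> q, w2
26. ~(~q -> r), w2
27. ~r, w2
Accessibility: w0Rw0, w0Rw1, w0Rw2, w1Rw1, w2Rw2
Branch closes: r and ~r both at w2.
(One branch shown.) All branches close.

No, unsatisfiable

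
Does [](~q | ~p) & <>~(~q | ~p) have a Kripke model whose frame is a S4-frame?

No, unsatisfiable

1. [](~q | ~p) & <>~(~q | ~p), w0
2. [](~q | ~p), w0
3. <>~(~q | ~p), w0
4. ~q | ~p, w0
5. ~p, w0
6. ~(~q | ~p), w1
7. q, w1
8. p, w1
9. ~q | ~p, w1
10. ~p, w1
Accessibility: w0Rw0, w0Rw1, w1Rw1
Branch closes: p and ~p both at w1.
All branches of the tableau close; one closing branch shown above.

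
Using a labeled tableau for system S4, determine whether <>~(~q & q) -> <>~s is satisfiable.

Yes, satisfiable

1. <>~(~q & q) -> <>~s, 0
2. <>~s, 0
3. ~s, 1
Accessibility: 0R0, 0R1, 1R1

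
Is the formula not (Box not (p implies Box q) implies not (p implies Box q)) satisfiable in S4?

1. not (Box not (p implies Box q) implies not (p implies Box q)), u
2. Box not (p implies Box q), u
3. p implies Box q, u
4. not (p implies Box q), u
5. p, u
6. not Box q, u
7. Box q, u
8. q, u
9. not q, v
10. not (p implies Box q), v
11. p, v
12. not Box q, v
13. q, v
Accessibility: uRu, uRv, vRv
Branch closes: q and not q both at v.
All branches of the tableau close; one closing branch shown above.

No, unsatisfiable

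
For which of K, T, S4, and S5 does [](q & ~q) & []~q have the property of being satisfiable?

K

K-tableau for the formula:
1. [](q & ~q) & []~q, w0
2. [](q & ~q), w0
3. []~q, w0
Complete open branch: satisfiable in K.
T-tableau for the formula:
1. [](q & ~q) & []~q, w0
2. [](q & ~q), w0
3. []~q, w0
4. q & ~q, w0
5. q, w0
6. ~q, w0
Accessibility: w0Rw0
Branch closes: q and ~q both at w0.
Every branch closes (one shown): unsatisfiable in T, hence also in S4, S5 (every S4/S5-frame is a T-frame).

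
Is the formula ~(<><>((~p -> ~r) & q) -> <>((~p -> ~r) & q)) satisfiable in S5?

1. ~(<><>((~p -> ~r) & q) -> <>((~p -> ~r) & q)), u
2. <><>((~p -> ~r) & q), u   [~->-rule on 1]
3. ~<>((~p -> ~r) & q), u   [~->-rule on 1]
4. ~((~p -> ~r) & q), u   [~<>-rule on 3 via uRu]
5. ~(~p -> ~r), u   [~&-rule on 4 (branches; this branch)]
6. ~p, u   [~->-rule on 5]
7. r, u   [~->-rule on 5]
8. <>((~p -> ~r) & q), v   [<>-rule on 2: fresh world v, uRv]
9. ~((~p -> ~r) & q), v   [~<>-rule on 3 via uRv]
10. ~(~p -> ~r), v   [~&-rule on 9 (branches; this branch)]
11. ~p, v   [~->-rule on 10]
12. r, v   [~->-rule on 10]
13. (~p -> ~r) & q, w   [<>-rule on 8: fresh world w, vRw]
14. ~p -> ~r, w   [&-rule on 13]
15. q, w   [&-rule on 13]
16. ~((~p -> ~r) & q), w   [~<>-rule on 3 via uRw]
17. ~r, w   [->-rule on 14 (branches; this branch)]
18. ~(~p -> ~r), w   [~&-rule on 16 (branches; this branch)]
19. ~p, w   [~->-rule on 18]
20. r, w   [~->-rule on 18]
Accessibility: uRu, uRv, uRw, vRu, vRv, vRw, wRu, wRv, wRw
Branch closes: r and ~r both at w.
All branches of the tableau close; one closing branch shown above.

Unsatisfiable (every branch closes)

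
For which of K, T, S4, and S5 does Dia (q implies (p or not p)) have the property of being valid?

T-tableau for the negation not Dia (q implies (p or not p)):
1. not Dia (q implies (p or not p)), 0
2. not (q implies (p or not p)), 0   [neg-Dia-rule on 1 via 0R0]
3. q, 0   [neg-implies-rule on 2]
4. not (p or not p), 0   [neg-implies-rule on 2]
5. not p, 0   [neg-or-rule on 4]
6. p, 0   [neg-or-rule on 4]
Accessibility: 0R0
Branch closes: p and not p both at 0.
Every branch closes (one shown): valid in T, hence also in S4, S5 (every theorem of T is a theorem of S4 and S5).
K-tableau for the negation not Dia (q implies (p or not p)):
1. not Dia (q implies (p or not p)), 0
Complete open branch: countermodel on a K-frame, so not valid in K.

T, S4, S5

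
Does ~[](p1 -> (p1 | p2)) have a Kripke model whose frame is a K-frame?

Unsatisfiable

1. ~[](p1 -> (p1 | p2)), u
2. ~(p1 -> (p1 | p2)), v
3. p1, v
4. ~(p1 | p2), v
5. ~p1, v
6. ~p2, v
Accessibility: uRv
Branch closes: p1 and ~p1 both at v.
(One branch shown.) All branches close.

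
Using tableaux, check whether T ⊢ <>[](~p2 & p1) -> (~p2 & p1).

Not valid

Tableau for the negation ~(<>[](~p2 & p1) -> (~p2 & p1)):
1. ~(<>[](~p2 & p1) -> (~p2 & p1)), u
2. <>[](~p2 & p1), u   [~->-rule on 1]
3. ~(~p2 & p1), u   [~->-rule on 1]
4. ~p1, u   [~&-rule on 3 (branches; this branch)]
5. [](~p2 & p1), v   [<>-rule on 2: fresh world v, uRv]
6. ~p2 & p1, v   [[]-rule on 5 via vRv]
7. ~p2, v   [&-rule on 6]
8. p1, v   [&-rule on 6]
Accessibility: uRu, uRv, vRv
The negation has an open branch (countermodel exists).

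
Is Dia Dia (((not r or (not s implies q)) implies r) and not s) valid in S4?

No, not valid

Tableau for the negation not Dia Dia (((not r or (not s implies q)) implies r) and not s):
1. not Dia Dia (((not r or (not s implies q)) implies r) and not s), u
2. not Dia (((not r or (not s implies q)) implies r) and not s), u
3. not (((not r or (not s implies q)) implies r) and not s), u
4. s, u
Accessibility: uRu
The negation has an open branch (countermodel exists).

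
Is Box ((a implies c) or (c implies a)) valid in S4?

Valid

Tableau for the negation not Box ((a implies c) or (c implies a)):
1. not Box ((a implies c) or (c implies a)), w0
2. not ((a implies c) or (c implies a)), w1   [neg-Box-rule on 1: fresh world w1, w0Rw1]
3. not (a implies c), w1   [neg-or-rule on 2]
4. not (c implies a), w1   [neg-or-rule on 2]
5. a, w1   [neg-implies-rule on 3]
6. not c, w1   [neg-implies-rule on 3]
7. c, w1   [neg-implies-rule on 4]
8. not a, w1   [neg-implies-rule on 4]
Accessibility: w0Rw0, w0Rw1, w1Rw1
Branch closes: c and not c both at w1.
All branches of the negation close; one closing branch shown above.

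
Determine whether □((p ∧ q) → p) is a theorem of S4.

Valid

Tableau for the negation ¬□((p ∧ q) → p):
1. ¬□((p ∧ q) → p), w0
2. ¬((p ∧ q) → p), w1   [¬□-rule on 1: fresh world w1, w0Rw1]
3. p ∧ q, w1   [¬→-rule on 2]
4. ¬p, w1   [¬→-rule on 2]
5. p, w1   [∧-rule on 3]
6. q, w1   [∧-rule on 3]
Accessibility: w0Rw0, w0Rw1, w1Rw1
Branch closes: p and ¬p both at w1.
All branches of the negation close; one closing branch shown above.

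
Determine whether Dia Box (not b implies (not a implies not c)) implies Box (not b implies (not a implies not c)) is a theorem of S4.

Invalid (countermodel exists)

Tableau for the negation not (Dia Box (not b implies (not a implies not c)) implies Box (not b implies (not a implies not c))):
1. not (Dia Box (not b implies (not a implies not c)) implies Box (not b implies (not a implies not c))), u
2. Dia Box (not b implies (not a implies not c)), u
3. not Box (not b implies (not a implies not c)), u
4. Box (not b implies (not a implies not c)), v
5. not b implies (not a implies not c), v
6. not a implies not c, v
7. not c, v
8. not (not b implies (not a implies not c)), w
9. not b, w
10. not (not a implies not c), w
11. not a, w
12. c, w
Accessibility: uRu, uRv, uRw, vRv, wRw
The negation has an open branch (countermodel exists).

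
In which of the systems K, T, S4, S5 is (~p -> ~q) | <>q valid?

T, S4, S5

K-tableau for the negation ~((~p -> ~q) | <>q):
1. ~((~p -> ~q) | <>q), u
2. ~(~p -> ~q), u
3. ~<>q, u
4. ~p, u
5. q, u
Complete open branch: countermodel on a K-frame, so not valid in K.
T-tableau for the negation ~((~p -> ~q) | <>q):
1. ~((~p -> ~q) | <>q), u
2. ~(~p -> ~q), u
3. ~<>q, u
4. ~p, u
5. q, u
6. ~q, u
Accessibility: uRu
Branch closes: q and ~q both at u.
Every branch closes (one shown): valid in T, hence also in S4, S5 (every theorem of T is a theorem of S4 and S5).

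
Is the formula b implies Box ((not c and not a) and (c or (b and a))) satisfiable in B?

Yes, satisfiable

1. b implies Box ((not c and not a) and (c or (b and a))), u
2. not b, u   [implies-rule on 1 (branches; this branch)]
Accessibility: uRu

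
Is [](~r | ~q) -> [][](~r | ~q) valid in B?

Not valid

Tableau for the negation ~([](~r | ~q) -> [][](~r | ~q)):
1. ~([](~r | ~q) -> [][](~r | ~q)), w0
2. [](~r | ~q), w0
3. ~[][](~r | ~q), w0
4. ~r | ~q, w0
5. ~q, w0
6. ~[](~r | ~q), w1
7. ~r | ~q, w1
8. ~q, w1
9. ~(~r | ~q), w2
10. r, w2
11. q, w2
Accessibility: w0Rw0, w0Rw1, w1Rw0, w1Rw1, w1Rw2, w2Rw1, w2Rw2
The negation has an open branch (countermodel exists).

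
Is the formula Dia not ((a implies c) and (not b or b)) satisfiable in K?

Satisfiable (open branch found)

1. Dia not ((a implies c) and (not b or b)), w0
2. not ((a implies c) and (not b or b)), w1   [Dia-rule on 1: fresh world w1, w0Rw1]
3. not (a implies c), w1   [neg-and-rule on 2 (branches; this branch)]
4. a, w1   [neg-implies-rule on 3]
5. not c, w1   [neg-implies-rule on 3]
Accessibility: w0Rw1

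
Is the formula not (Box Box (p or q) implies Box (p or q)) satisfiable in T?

Unsatisfiable

1. not (Box Box (p or q) implies Box (p or q)), 0
2. Box Box (p or q), 0
3. not Box (p or q), 0
4. Box (p or q), 0
5. p or q, 0
6. q, 0
7. not (p or q), 1
8. not p, 1
9. not q, 1
10. Box (p or q), 1
11. p or q, 1
12. q, 1
Accessibility: 0R0, 0R1, 1R1
Branch closes: q and not q both at 1.
Every branch closes; the branch above is one of them.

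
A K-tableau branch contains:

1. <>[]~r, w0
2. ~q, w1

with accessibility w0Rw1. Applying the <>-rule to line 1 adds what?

a fresh world w2 with w0Rw2, and []~r at w2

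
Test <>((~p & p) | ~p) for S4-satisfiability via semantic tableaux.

Satisfiable

1. <>((~p & p) | ~p), u
2. (~p & p) | ~p, v   [<>-rule on 1: fresh world v, uRv]
3. ~p, v   [|-rule on 2 (branches; this branch)]
Accessibility: uRu, uRv, vRv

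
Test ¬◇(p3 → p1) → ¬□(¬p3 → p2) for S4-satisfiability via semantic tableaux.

Yes, satisfiable

1. ¬◇(p3 → p1) → ¬□(¬p3 → p2), u
2. ¬□(¬p3 → p2), u
3. ¬(¬p3 → p2), v
4. ¬p3, v
5. ¬p2, v
Accessibility: uRu, uRv, vRv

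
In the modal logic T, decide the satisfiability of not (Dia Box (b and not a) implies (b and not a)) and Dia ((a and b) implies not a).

1. not (Dia Box (b and not a) implies (b and not a)) and Dia ((a and b) implies not a), 0
2. not (Dia Box (b and not a) implies (b and not a)), 0
3. Dia ((a and b) implies not a), 0
4. Dia Box (b and not a), 0
5. not (b and not a), 0
6. a, 0
7. (a and b) implies not a, 1
8. not a, 1
9. Box (b and not a), 2
10. b and not a, 2
11. b, 2
12. not a, 2
Accessibility: 0R0, 0R1, 0R2, 1R1, 2R2

Satisfiable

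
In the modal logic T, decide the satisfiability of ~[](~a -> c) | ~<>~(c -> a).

Satisfiable (open branch found)

1. ~[](~a -> c) | ~<>~(c -> a), u
2. ~<>~(c -> a), u
3. c -> a, u
4. a, u
Accessibility: uRu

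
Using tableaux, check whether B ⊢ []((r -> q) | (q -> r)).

Valid

Tableau for the negation ~[]((r -> q) | (q -> r)):
1. ~[]((r -> q) | (q -> r)), u
2. ~((r -> q) | (q -> r)), v
3. ~(r -> q), v
4. ~(q -> r), v
5. r, v
6. ~q, v
7. q, v
8. ~r, v
Accessibility: uRu, uRv, vRu, vRv
Branch closes: q and ~q both at v.
All branches of the negation close; one closing branch shown above.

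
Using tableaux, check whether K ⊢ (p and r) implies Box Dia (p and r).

Tableau for the negation not ((p and r) implies Box Dia (p and r)):
1. not ((p and r) implies Box Dia (p and r)), 0
2. p and r, 0   [neg-implies-rule on 1]
3. not Box Dia (p and r), 0   [neg-implies-rule on 1]
4. p, 0   [and-rule on 2]
5. r, 0   [and-rule on 2]
6. not Dia (p and r), 1   [neg-Box-rule on 3: fresh world 1, 0R1]
Accessibility: 0R1
The negation has an open branch (countermodel exists).

Invalid (countermodel exists)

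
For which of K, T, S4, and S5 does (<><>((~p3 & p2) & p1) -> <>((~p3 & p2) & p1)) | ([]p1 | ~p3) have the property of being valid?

T-tableau for the negation ~((<><>((~p3 & p2) & p1) -> <>((~p3 & p2) & p1)) | ([]p1 | ~p3)):
1. ~((<><>((~p3 & p2) & p1) -> <>((~p3 & p2) & p1)) | ([]p1 | ~p3)), u
2. ~(<><>((~p3 & p2) & p1) -> <>((~p3 & p2) & p1)), u
3. ~([]p1 | ~p3), u
4. <><>((~p3 & p2) & p1), u
5. ~<>((~p3 & p2) & p1), u
6. ~[]p1, u
7. p3, u
8. ~((~p3 & p2) & p1), u
9. ~p1, u
10. <>((~p3 & p2) & p1), v
11. ~((~p3 & p2) & p1), v
12. ~p1, v
13. ~p1, w
14. ~((~p3 & p2) & p1), w
15. (~p3 & p2) & p1, x
16. ~p3 & p2, x
17. p1, x
18. ~p3, x
19. p2, x
Accessibility: uRu, uRv, uRw, vRv, vRx, wRw, xRx
Complete open branch: countermodel on a T-frame, so not valid in T, nor in K (the same frame is also a K-frame).
S4-tableau for the negation ~((<><>((~p3 & p2) & p1) -> <>((~p3 & p2) & p1)) | ([]p1 | ~p3)):
1. ~((<><>((~p3 & p2) & p1) -> <>((~p3 & p2) & p1)) | ([]p1 | ~p3)), u
2. ~(<><>((~p3 & p2) & p1) -> <>((~p3 & p2) & p1)), u
3. ~([]p1 | ~p3), u
4. <><>((~p3 & p2) & p1), u
5. ~<>((~p3 & p2) & p1), u
6. ~[]p1, u
7. p3, u
8. ~((~p3 & p2) & p1), u
9. ~(~p3 & p2), u
10. ~p2, u
11. <>((~p3 & p2) & p1), v
12. ~((~p3 & p2) & p1), v
13. ~(~p3 & p2), v
14. ~p2, v
15. ~p1, w
16. ~((~p3 & p2) & p1), w
17. ~(~p3 & p2), w
18. ~p2, w
19. (~p3 & p2) & p1, x
20. ~p3 & p2, x
21. p1, x
22. ~p3, x
23. p2, x
24. ~((~p3 & p2) & p1), x
25. ~(~p3 & p2), x
26. ~p2, x
Accessibility: uRu, uRv, uRw, uRx, vRv, vRx, wRw, xRx
Branch closes: p2 and ~p2 both at x.
Every branch closes (one shown): valid in S4, hence also in S5 (every theorem of S4 is a theorem of S5).

S4, S5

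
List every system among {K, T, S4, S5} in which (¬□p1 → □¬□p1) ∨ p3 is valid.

S5-tableau for the negation ¬((¬□p1 → □¬□p1) ∨ p3):
1. ¬((¬□p1 → □¬□p1) ∨ p3), 0
2. ¬(¬□p1 → □¬□p1), 0
3. ¬p3, 0
4. ¬□p1, 0
5. ¬□¬□p1, 0
6. ¬p1, 1
7. □p1, 2
8. p1, 0
9. p1, 1
Accessibility: 0R0, 0R1, 0R2, 1R0, 1R1, 1R2, 2R0, 2R1, 2R2
Branch closes: p1 and ¬p1 both at 1.
Every branch closes (one shown): valid in S5.
S4-tableau for the negation ¬((¬□p1 → □¬□p1) ∨ p3):
1. ¬((¬□p1 → □¬□p1) ∨ p3), 0
2. ¬(¬□p1 → □¬□p1), 0
3. ¬p3, 0
4. ¬□p1, 0
5. ¬□¬□p1, 0
6. ¬p1, 1
7. □p1, 2
8. p1, 2
Accessibility: 0R0, 0R1, 0R2, 1R1, 2R2
Complete open branch: countermodel on an S4-frame, so not valid in S4, nor in K, T (the same frame is also a K-frame and a T-frame).

S5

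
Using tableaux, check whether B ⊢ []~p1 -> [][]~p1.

Tableau for the negation ~([]~p1 -> [][]~p1):
1. ~([]~p1 -> [][]~p1), w0
2. []~p1, w0
3. ~[][]~p1, w0
4. ~p1, w0
5. ~[]~p1, w1
6. ~p1, w1
7. p1, w2
Accessibility: w0Rw0, w0Rw1, w1Rw0, w1Rw1, w1Rw2, w2Rw1, w2Rw2
The negation has an open branch (countermodel exists).

No, not valid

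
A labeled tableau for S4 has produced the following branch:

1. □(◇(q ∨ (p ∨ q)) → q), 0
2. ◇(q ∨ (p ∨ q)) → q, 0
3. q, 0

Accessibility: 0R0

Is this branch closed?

No world carries both an atom and its negation.

No, open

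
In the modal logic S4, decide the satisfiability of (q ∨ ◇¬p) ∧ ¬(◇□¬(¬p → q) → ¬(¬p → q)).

Yes, satisfiable

1. (q ∨ ◇¬p) ∧ ¬(◇□¬(¬p → q) → ¬(¬p → q)), u
2. q ∨ ◇¬p, u
3. ¬(◇□¬(¬p → q) → ¬(¬p → q)), u
4. ◇□¬(¬p → q), u
5. ¬p → q, u
6. ◇¬p, u
7. q, u
8. □¬(¬p → q), v
9. ¬(¬p → q), v
10. ¬p, v
11. ¬q, v
12. ¬p, w
Accessibility: uRu, uRv, uRw, vRv, wRw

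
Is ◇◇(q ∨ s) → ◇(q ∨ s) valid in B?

Not valid

Tableau for the negation ¬(◇◇(q ∨ s) → ◇(q ∨ s)):
1. ¬(◇◇(q ∨ s) → ◇(q ∨ s)), 0
2. ◇◇(q ∨ s), 0
3. ¬◇(q ∨ s), 0
4. ¬(q ∨ s), 0
5. ¬q, 0
6. ¬s, 0
7. ◇(q ∨ s), 1
8. ¬(q ∨ s), 1
9. ¬q, 1
10. ¬s, 1
11. q ∨ s, 2
12. s, 2
Accessibility: 0R0, 0R1, 1R0, 1R1, 1R2, 2R1, 2R2
The negation has an open branch (countermodel exists).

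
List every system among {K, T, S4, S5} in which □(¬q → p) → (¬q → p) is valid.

T, S4, S5

K-tableau for the negation ¬(□(¬q → p) → (¬q → p)):
1. ¬(□(¬q → p) → (¬q → p)), u
2. □(¬q → p), u   [¬→-rule on 1]
3. ¬(¬q → p), u   [¬→-rule on 1]
4. ¬q, u   [¬→-rule on 3]
5. ¬p, u   [¬→-rule on 3]
Complete open branch: countermodel on a K-frame, so not valid in K.
T-tableau for the negation ¬(□(¬q → p) → (¬q → p)):
1. ¬(□(¬q → p) → (¬q → p)), u
2. □(¬q → p), u   [¬→-rule on 1]
3. ¬(¬q → p), u   [¬→-rule on 1]
4. ¬q, u   [¬→-rule on 3]
5. ¬p, u   [¬→-rule on 3]
6. ¬q → p, u   [□-rule on 2 via uRu]
7. p, u   [→-rule on 6 (branches; this branch)]
Accessibility: uRu
Branch closes: p and ¬p both at u.
Every branch closes (one shown): valid in T, hence also in S4, S5 (every theorem of T is a theorem of S4 and S5).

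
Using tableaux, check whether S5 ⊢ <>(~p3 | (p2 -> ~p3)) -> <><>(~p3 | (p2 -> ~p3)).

Tableau for the negation ~(<>(~p3 | (p2 -> ~p3)) -> <><>(~p3 | (p2 -> ~p3))):
1. ~(<>(~p3 | (p2 -> ~p3)) -> <><>(~p3 | (p2 -> ~p3))), w0
2. <>(~p3 | (p2 -> ~p3)), w0   [~->-rule on 1]
3. ~<><>(~p3 | (p2 -> ~p3)), w0   [~->-rule on 1]
4. ~<>(~p3 | (p2 -> ~p3)), w0   [~<>-rule on 3 via w0Rw0]
5. ~(~p3 | (p2 -> ~p3)), w0   [~<>-rule on 4 via w0Rw0]
6. p3, w0   [~|-rule on 5]
7. ~(p2 -> ~p3), w0   [~|-rule on 5]
8. p2, w0   [~->-rule on 7]
9. ~p3 | (p2 -> ~p3), w1   [<>-rule on 2: fresh world w1, w0Rw1]
10. ~<>(~p3 | (p2 -> ~p3)), w1   [~<>-rule on 3 via w0Rw1]
11. ~(~p3 | (p2 -> ~p3)), w1   [~<>-rule on 4 via w0Rw1]
12. p3, w1   [~|-rule on 11]
13. ~(p2 -> ~p3), w1   [~|-rule on 11]
14. p2, w1   [~->-rule on 13]
15. p2 -> ~p3, w1   [|-rule on 9 (branches; this branch)]
16. ~p3, w1   [->-rule on 15 (branches; this branch)]
Accessibility: w0Rw0, w0Rw1, w1Rw0, w1Rw1
Branch closes: p3 and ~p3 both at w1.
All branches of the negation close; one closing branch shown above.

Valid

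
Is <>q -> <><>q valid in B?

Yes, valid

Tableau for the negation ~(<>q -> <><>q):
1. ~(<>q -> <><>q), w0
2. <>q, w0
3. ~<><>q, w0
4. ~<>q, w0
5. ~q, w0
6. q, w1
7. ~<>q, w1
8. ~q, w1
Accessibility: w0Rw0, w0Rw1, w1Rw0, w1Rw1
Branch closes: q and ~q both at w1.
All branches of the negation close; one closing branch shown above.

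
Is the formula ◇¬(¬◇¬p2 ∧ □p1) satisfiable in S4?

Satisfiable (open branch found)

1. ◇¬(¬◇¬p2 ∧ □p1), 0
2. ¬(¬◇¬p2 ∧ □p1), 1   [◇-rule on 1: fresh world 1, 0R1]
3. ¬□p1, 1   [¬∧-rule on 2 (branches; this branch)]
4. ¬p1, 2   [¬□-rule on 3: fresh world 2, 1R2]
Accessibility: 0R0, 0R1, 0R2, 1R1, 1R2, 2R2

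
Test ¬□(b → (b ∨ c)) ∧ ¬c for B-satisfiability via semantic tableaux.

1. ¬□(b → (b ∨ c)) ∧ ¬c, u
2. ¬□(b → (b ∨ c)), u
3. ¬c, u
4. ¬(b → (b ∨ c)), v
5. b, v
6. ¬(b ∨ c), v
7. ¬b, v
8. ¬c, v
Accessibility: uRu, uRv, vRu, vRv
Branch closes: b and ¬b both at v.
All branches of the tableau close; one closing branch shown above.

Unsatisfiable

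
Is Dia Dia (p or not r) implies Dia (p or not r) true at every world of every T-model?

Tableau for the negation not (Dia Dia (p or not r) implies Dia (p or not r)):
1. not (Dia Dia (p or not r) implies Dia (p or not r)), w0
2. Dia Dia (p or not r), w0
3. not Dia (p or not r), w0
4. not (p or not r), w0
5. not p, w0
6. r, w0
7. Dia (p or not r), w1
8. not (p or not r), w1
9. not p, w1
10. r, w1
11. p or not r, w2
12. not r, w2
Accessibility: w0Rw0, w0Rw1, w1Rw1, w1Rw2, w2Rw2
The negation has an open branch (countermodel exists).

Invalid (countermodel exists)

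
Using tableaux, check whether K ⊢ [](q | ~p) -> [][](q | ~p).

Tableau for the negation ~([](q | ~p) -> [][](q | ~p)):
1. ~([](q | ~p) -> [][](q | ~p)), u
2. [](q | ~p), u
3. ~[][](q | ~p), u
4. ~[](q | ~p), v
5. q | ~p, v
6. ~p, v
7. ~(q | ~p), w
8. ~q, w
9. p, w
Accessibility: uRv, vRw
The negation has an open branch (countermodel exists).

No, not valid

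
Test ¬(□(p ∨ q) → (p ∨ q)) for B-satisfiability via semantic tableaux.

No, unsatisfiable

1. ¬(□(p ∨ q) → (p ∨ q)), u
2. □(p ∨ q), u
3. ¬(p ∨ q), u
4. ¬p, u
5. ¬q, u
6. p ∨ q, u
7. q, u
Accessibility: uRu
Branch closes: q and ¬q both at u.
(One branch shown.) All branches close.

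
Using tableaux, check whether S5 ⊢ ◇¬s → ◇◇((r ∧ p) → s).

Tableau for the negation ¬(◇¬s → ◇◇((r ∧ p) → s)):
1. ¬(◇¬s → ◇◇((r ∧ p) → s)), 0
2. ◇¬s, 0
3. ¬◇◇((r ∧ p) → s), 0
4. ¬◇((r ∧ p) → s), 0
5. ¬((r ∧ p) → s), 0
6. r ∧ p, 0
7. ¬s, 0
8. r, 0
9. p, 0
10. ¬s, 1
11. ¬◇((r ∧ p) → s), 1
12. ¬((r ∧ p) → s), 1
13. r ∧ p, 1
14. r, 1
15. p, 1
Accessibility: 0R0, 0R1, 1R0, 1R1
The negation has an open branch (countermodel exists).

Invalid (countermodel exists)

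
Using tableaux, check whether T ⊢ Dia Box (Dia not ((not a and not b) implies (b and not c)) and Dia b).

Tableau for the negation not Dia Box (Dia not ((not a and not b) implies (b and not c)) and Dia b):
1. not Dia Box (Dia not ((not a and not b) implies (b and not c)) and Dia b), u
2. not Box (Dia not ((not a and not b) implies (b and not c)) and Dia b), u   [neg-Dia-rule on 1 via uRu]
3. not (Dia not ((not a and not b) implies (b and not c)) and Dia b), v   [neg-Box-rule on 2: fresh world v, uRv]
4. not Box (Dia not ((not a and not b) implies (b and not c)) and Dia b), v   [neg-Dia-rule on 1 via uRv]
5. not Dia b, v   [neg-and-rule on 3 (branches; this branch)]
6. not b, v   [neg-Dia-rule on 5 via vRv]
7. not (Dia not ((not a and not b) implies (b and not c)) and Dia b), w   [neg-Box-rule on 4: fresh world w, vRw]
8. not b, w   [neg-Dia-rule on 5 via vRw]
9. not Dia b, w   [neg-and-rule on 7 (branches; this branch)]
Accessibility: uRu, uRv, vRv, vRw, wRw
The negation has an open branch (countermodel exists).

Not valid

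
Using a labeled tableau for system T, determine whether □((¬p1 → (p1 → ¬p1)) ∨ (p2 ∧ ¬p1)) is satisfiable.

Satisfiable

1. □((¬p1 → (p1 → ¬p1)) ∨ (p2 ∧ ¬p1)), 0
2. (¬p1 → (p1 → ¬p1)) ∨ (p2 ∧ ¬p1), 0
3. p2 ∧ ¬p1, 0
4. p2, 0
5. ¬p1, 0
Accessibility: 0R0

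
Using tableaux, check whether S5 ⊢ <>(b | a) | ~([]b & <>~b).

Valid

Tableau for the negation ~(<>(b | a) | ~([]b & <>~b)):
1. ~(<>(b | a) | ~([]b & <>~b)), w0
2. ~<>(b | a), w0
3. []b & <>~b, w0
4. []b, w0
5. <>~b, w0
6. ~(b | a), w0
7. ~b, w0
8. ~a, w0
9. b, w0
Accessibility: w0Rw0
Branch closes: b and ~b both at w0.
All branches of the negation close; one closing branch shown above.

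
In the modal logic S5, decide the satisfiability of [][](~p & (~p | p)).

Satisfiable

1. [][](~p & (~p | p)), w0
2. [](~p & (~p | p)), w0
3. ~p & (~p | p), w0
4. ~p, w0
5. ~p | p, w0
Accessibility: w0Rw0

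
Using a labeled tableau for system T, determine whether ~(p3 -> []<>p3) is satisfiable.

Satisfiable

1. ~(p3 -> []<>p3), w0
2. p3, w0
3. ~[]<>p3, w0
4. ~<>p3, w1
5. ~p3, w1
Accessibility: w0Rw0, w0Rw1, w1Rw1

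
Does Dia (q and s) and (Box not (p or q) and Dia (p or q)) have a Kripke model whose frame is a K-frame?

1. Dia (q and s) and (Box not (p or q) and Dia (p or q)), 0
2. Dia (q and s), 0   [and-rule on 1]
3. Box not (p or q) and Dia (p or q), 0   [and-rule on 1]
4. Box not (p or q), 0   [and-rule on 3]
5. Dia (p or q), 0   [and-rule on 3]
6. q and s, 1   [Dia-rule on 2: fresh world 1, 0R1]
7. q, 1   [and-rule on 6]
8. s, 1   [and-rule on 6]
9. not (p or q), 1   [Box-rule on 4 via 0R1]
10. not p, 1   [neg-or-rule on 9]
11. not q, 1   [neg-or-rule on 9]
Accessibility: 0R1
Branch closes: q and not q both at 1.
(One branch shown.) All branches close.

No, unsatisfiable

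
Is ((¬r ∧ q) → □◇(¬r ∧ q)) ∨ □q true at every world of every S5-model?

Valid in S5

Tableau for the negation ¬(((¬r ∧ q) → □◇(¬r ∧ q)) ∨ □q):
1. ¬(((¬r ∧ q) → □◇(¬r ∧ q)) ∨ □q), 0
2. ¬((¬r ∧ q) → □◇(¬r ∧ q)), 0
3. ¬□q, 0
4. ¬r ∧ q, 0
5. ¬□◇(¬r ∧ q), 0
6. ¬r, 0
7. q, 0
8. ¬q, 1
9. ¬◇(¬r ∧ q), 2
10. ¬(¬r ∧ q), 0
11. ¬(¬r ∧ q), 1
12. ¬(¬r ∧ q), 2
13. ¬q, 0
Accessibility: 0R0, 0R1, 0R2, 1R0, 1R1, 1R2, 2R0, 2R1, 2R2
Branch closes: q and ¬q both at 0.
Every branch of the negation's tableau closes; the branch above is one of them.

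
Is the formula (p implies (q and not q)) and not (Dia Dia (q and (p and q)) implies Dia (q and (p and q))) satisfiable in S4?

No, unsatisfiable

1. (p implies (q and not q)) and not (Dia Dia (q and (p and q)) implies Dia (q and (p and q))), 0
2. p implies (q and not q), 0   [and-rule on 1]
3. not (Dia Dia (q and (p and q)) implies Dia (q and (p and q))), 0   [and-rule on 1]
4. Dia Dia (q and (p and q)), 0   [neg-implies-rule on 3]
5. not Dia (q and (p and q)), 0   [neg-implies-rule on 3]
6. not (q and (p and q)), 0   [neg-Dia-rule on 5 via 0R0]
7. not p, 0   [implies-rule on 2 (branches; this branch)]
8. not (p and q), 0   [neg-and-rule on 6 (branches; this branch)]
9. not q, 0   [neg-and-rule on 8 (branches; this branch)]
10. Dia (q and (p and q)), 1   [Dia-rule on 4: fresh world 1, 0R1]
11. not (q and (p and q)), 1   [neg-Dia-rule on 5 via 0R1]
12. not (p and q), 1   [neg-and-rule on 11 (branches; this branch)]
13. not q, 1   [neg-and-rule on 12 (branches; this branch)]
14. q and (p and q), 2   [Dia-rule on 10: fresh world 2, 1R2]
15. q, 2   [and-rule on 14]
16. p and q, 2   [and-rule on 14]
17. p, 2   [and-rule on 16]
18. not (q and (p and q)), 2   [neg-Dia-rule on 5 via 0R2]
19. not (p and q), 2   [neg-and-rule on 18 (branches; this branch)]
20. not q, 2   [neg-and-rule on 19 (branches; this branch)]
Accessibility: 0R0, 0R1, 0R2, 1R1, 1R2, 2R2
Branch closes: q and not q both at 2.
Every branch closes; the branch above is one of them.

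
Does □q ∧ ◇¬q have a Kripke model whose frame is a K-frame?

1. □q ∧ ◇¬q, 0
2. □q, 0
3. ◇¬q, 0
4. ¬q, 1
5. q, 1
Accessibility: 0R1
Branch closes: q and ¬q both at 1.
All branches of the tableau close; one closing branch shown above.

Unsatisfiable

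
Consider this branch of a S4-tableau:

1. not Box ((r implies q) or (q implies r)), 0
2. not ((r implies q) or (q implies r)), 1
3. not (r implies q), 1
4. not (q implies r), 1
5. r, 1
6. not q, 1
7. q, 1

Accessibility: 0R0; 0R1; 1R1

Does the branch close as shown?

Both q and not q appear at 1.

Yes, closed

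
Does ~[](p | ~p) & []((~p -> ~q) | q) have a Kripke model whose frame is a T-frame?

No, unsatisfiable

1. ~[](p | ~p) & []((~p -> ~q) | q), 0
2. ~[](p | ~p), 0
3. []((~p -> ~q) | q), 0
4. (~p -> ~q) | q, 0
5. ~p -> ~q, 0
6. ~q, 0
7. ~(p | ~p), 1
8. ~p, 1
9. p, 1
Accessibility: 0R0, 0R1, 1R1
Branch closes: p and ~p both at 1.
All branches of the tableau close; one closing branch shown above.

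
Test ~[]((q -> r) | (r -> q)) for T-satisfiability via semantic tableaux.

1. ~[]((q -> r) | (r -> q)), w0
2. ~((q -> r) | (r -> q)), w1   [~[]-rule on 1: fresh world w1, w0Rw1]
3. ~(q -> r), w1   [~|-rule on 2]
4. ~(r -> q), w1   [~|-rule on 2]
5. q, w1   [~->-rule on 3]
6. ~r, w1   [~->-rule on 3]
7. r, w1   [~->-rule on 4]
8. ~q, w1   [~->-rule on 4]
Accessibility: w0Rw0, w0Rw1, w1Rw1
Branch closes: r and ~r both at w1.
(One branch shown.) All branches close.

No, unsatisfiable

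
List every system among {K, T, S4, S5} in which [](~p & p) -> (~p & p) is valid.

T, S4, S5

T-tableau for the negation ~([](~p & p) -> (~p & p)):
1. ~([](~p & p) -> (~p & p)), 0
2. [](~p & p), 0   [~->-rule on 1]
3. ~(~p & p), 0   [~->-rule on 1]
4. ~p & p, 0   [[]-rule on 2 via 0R0]
5. ~p, 0   [&-rule on 4]
6. p, 0   [&-rule on 4]
Accessibility: 0R0
Branch closes: p and ~p both at 0.
Every branch closes (one shown): valid in T, hence also in S4, S5 (every theorem of T is a theorem of S4 and S5).
K-tableau for the negation ~([](~p & p) -> (~p & p)):
1. ~([](~p & p) -> (~p & p)), 0
2. [](~p & p), 0   [~->-rule on 1]
3. ~(~p & p), 0   [~->-rule on 1]
4. ~p, 0   [~&-rule on 3 (branches; this branch)]
Complete open branch: countermodel on a K-frame, so not valid in K.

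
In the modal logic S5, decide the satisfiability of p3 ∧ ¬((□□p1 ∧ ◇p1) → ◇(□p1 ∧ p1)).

Unsatisfiable

1. p3 ∧ ¬((□□p1 ∧ ◇p1) → ◇(□p1 ∧ p1)), 0
2. p3, 0
3. ¬((□□p1 ∧ ◇p1) → ◇(□p1 ∧ p1)), 0
4. □□p1 ∧ ◇p1, 0
5. ¬◇(□p1 ∧ p1), 0
6. □□p1, 0
7. ◇p1, 0
8. ¬(□p1 ∧ p1), 0
9. □p1, 0
10. p1, 0
11. ¬□p1, 0
12. p1, 1
13. ¬(□p1 ∧ p1), 1
14. □p1, 1
15. ¬□p1, 1
16. ¬p1, 2
17. ¬(□p1 ∧ p1), 2
18. □p1, 2
19. p1, 2
Accessibility: 0R0, 0R1, 0R2, 1R0, 1R1, 1R2, 2R0, 2R1, 2R2
Branch closes: p1 and ¬p1 both at 2.
(One branch shown.) All branches close.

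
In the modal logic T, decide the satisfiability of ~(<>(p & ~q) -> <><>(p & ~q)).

Unsatisfiable

1. ~(<>(p & ~q) -> <><>(p & ~q)), 0
2. <>(p & ~q), 0
3. ~<><>(p & ~q), 0
4. ~<>(p & ~q), 0
5. ~(p & ~q), 0
6. q, 0
7. p & ~q, 1
8. p, 1
9. ~q, 1
10. ~<>(p & ~q), 1
11. ~(p & ~q), 1
12. q, 1
Accessibility: 0R0, 0R1, 1R1
Branch closes: q and ~q both at 1.
All branches of the tableau close; one closing branch shown above.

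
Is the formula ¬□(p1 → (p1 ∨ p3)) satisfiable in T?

Unsatisfiable

1. ¬□(p1 → (p1 ∨ p3)), u
2. ¬(p1 → (p1 ∨ p3)), v
3. p1, v
4. ¬(p1 ∨ p3), v
5. ¬p1, v
6. ¬p3, v
Accessibility: uRu, uRv, vRv
Branch closes: p1 and ¬p1 both at v.
Every branch closes; the branch above is one of them.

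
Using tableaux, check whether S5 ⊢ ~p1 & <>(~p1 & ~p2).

No, not valid

Tableau for the negation ~(~p1 & <>(~p1 & ~p2)):
1. ~(~p1 & <>(~p1 & ~p2)), 0
2. ~<>(~p1 & ~p2), 0   [~&-rule on 1 (branches; this branch)]
3. ~(~p1 & ~p2), 0   [~<>-rule on 2 via 0R0]
4. p2, 0   [~&-rule on 3 (branches; this branch)]
Accessibility: 0R0
The negation has an open branch (countermodel exists).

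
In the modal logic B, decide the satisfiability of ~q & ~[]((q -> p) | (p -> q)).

1. ~q & ~[]((q -> p) | (p -> q)), u
2. ~q, u
3. ~[]((q -> p) | (p -> q)), u
4. ~((q -> p) | (p -> q)), v
5. ~(q -> p), v
6. ~(p -> q), v
7. q, v
8. ~p, v
9. p, v
10. ~q, v
Accessibility: uRu, uRv, vRu, vRv
Branch closes: p and ~p both at v.
All branches of the tableau close; one closing branch shown above.

Unsatisfiable (every branch closes)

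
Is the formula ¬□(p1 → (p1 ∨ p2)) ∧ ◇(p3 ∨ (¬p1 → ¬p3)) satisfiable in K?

No, unsatisfiable

1. ¬□(p1 → (p1 ∨ p2)) ∧ ◇(p3 ∨ (¬p1 → ¬p3)), w0
2. ¬□(p1 → (p1 ∨ p2)), w0
3. ◇(p3 ∨ (¬p1 → ¬p3)), w0
4. ¬(p1 → (p1 ∨ p2)), w1
5. p1, w1
6. ¬(p1 ∨ p2), w1
7. ¬p1, w1
8. ¬p2, w1
Accessibility: w0Rw1
Branch closes: p1 and ¬p1 both at w1.
(One branch shown.) All branches close.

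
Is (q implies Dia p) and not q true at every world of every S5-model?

Tableau for the negation not ((q implies Dia p) and not q):
1. not ((q implies Dia p) and not q), u
2. q, u   [neg-and-rule on 1 (branches; this branch)]
Accessibility: uRu
The negation has an open branch (countermodel exists).

Invalid (countermodel exists)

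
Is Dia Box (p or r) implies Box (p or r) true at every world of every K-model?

Not valid

Tableau for the negation not (Dia Box (p or r) implies Box (p or r)):
1. not (Dia Box (p or r) implies Box (p or r)), w0
2. Dia Box (p or r), w0
3. not Box (p or r), w0
4. Box (p or r), w1
5. not (p or r), w2
6. not p, w2
7. not r, w2
Accessibility: w0Rw1, w0Rw2
The negation has an open branch (countermodel exists).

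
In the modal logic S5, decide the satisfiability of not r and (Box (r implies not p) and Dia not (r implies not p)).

Unsatisfiable (every branch closes)

1. not r and (Box (r implies not p) and Dia not (r implies not p)), 0
2. not r, 0
3. Box (r implies not p) and Dia not (r implies not p), 0
4. Box (r implies not p), 0
5. Dia not (r implies not p), 0
6. r implies not p, 0
7. not p, 0
8. not (r implies not p), 1
9. r, 1
10. p, 1
11. r implies not p, 1
12. not p, 1
Accessibility: 0R0, 0R1, 1R0, 1R1
Branch closes: p and not p both at 1.
(One branch shown.) All branches close.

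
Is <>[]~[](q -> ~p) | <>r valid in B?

Tableau for the negation ~(<>[]~[](q -> ~p) | <>r):
1. ~(<>[]~[](q -> ~p) | <>r), u
2. ~<>[]~[](q -> ~p), u
3. ~<>r, u
4. ~[]~[](q -> ~p), u
5. ~r, u
6. [](q -> ~p), v
7. ~[]~[](q -> ~p), v
8. ~r, v
9. q -> ~p, u
10. q -> ~p, v
11. ~p, u
12. ~p, v
13. [](q -> ~p), w
14. q -> ~p, w
15. ~p, w
Accessibility: uRu, uRv, vRu, vRv, vRw, wRv, wRw
The negation has an open branch (countermodel exists).

Invalid (countermodel exists)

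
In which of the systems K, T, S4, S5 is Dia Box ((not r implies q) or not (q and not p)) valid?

T, S4, S5

T-tableau for the negation not Dia Box ((not r implies q) or not (q and not p)):
1. not Dia Box ((not r implies q) or not (q and not p)), 0
2. not Box ((not r implies q) or not (q and not p)), 0   [neg-Dia-rule on 1 via 0R0]
3. not ((not r implies q) or not (q and not p)), 1   [neg-Box-rule on 2: fresh world 1, 0R1]
4. not (not r implies q), 1   [neg-or-rule on 3]
5. q and not p, 1   [neg-or-rule on 3]
6. not r, 1   [neg-implies-rule on 4]
7. not q, 1   [neg-implies-rule on 4]
8. q, 1   [and-rule on 5]
9. not p, 1   [and-rule on 5]
Accessibility: 0R0, 0R1, 1R1
Branch closes: q and not q both at 1.
Every branch closes (one shown): valid in T, hence also in S4, S5 (every theorem of T is a theorem of S4 and S5).
K-tableau for the negation not Dia Box ((not r implies q) or not (q and not p)):
1. not Dia Box ((not r implies q) or not (q and not p)), 0
Complete open branch: countermodel on a K-frame, so not valid in K.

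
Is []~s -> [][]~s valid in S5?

Tableau for the negation ~([]~s -> [][]~s):
1. ~([]~s -> [][]~s), 0
2. []~s, 0
3. ~[][]~s, 0
4. ~s, 0
5. ~[]~s, 1
6. ~s, 1
7. s, 2
8. ~s, 2
Accessibility: 0R0, 0R1, 0R2, 1R0, 1R1, 1R2, 2R0, 2R1, 2R2
Branch closes: s and ~s both at 2.
All branches of the negation close; one closing branch shown above.

Yes, valid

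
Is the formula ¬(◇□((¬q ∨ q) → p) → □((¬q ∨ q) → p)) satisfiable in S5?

No, unsatisfiable

1. ¬(◇□((¬q ∨ q) → p) → □((¬q ∨ q) → p)), 0
2. ◇□((¬q ∨ q) → p), 0   [¬→-rule on 1]
3. ¬□((¬q ∨ q) → p), 0   [¬→-rule on 1]
4. □((¬q ∨ q) → p), 1   [◇-rule on 2: fresh world 1, 0R1]
5. (¬q ∨ q) → p, 0   [□-rule on 4 via 1R0]
6. (¬q ∨ q) → p, 1   [□-rule on 4 via 1R1]
7. p, 0   [→-rule on 5 (branches; this branch)]
8. p, 1   [→-rule on 6 (branches; this branch)]
9. ¬((¬q ∨ q) → p), 2   [¬□-rule on 3: fresh world 2, 0R2]
10. ¬q ∨ q, 2   [¬→-rule on 9]
11. ¬p, 2   [¬→-rule on 9]
12. (¬q ∨ q) → p, 2   [□-rule on 4 via 1R2]
13. q, 2   [∨-rule on 10 (branches; this branch)]
14. ¬(¬q ∨ q), 2   [→-rule on 12 (branches; this branch)]
15. ¬q, 2   [¬∨-rule on 14]
Accessibility: 0R0, 0R1, 0R2, 1R0, 1R1, 1R2, 2R0, 2R1, 2R2
Branch closes: q and ¬q both at 2.
Every branch closes; the branch above is one of them.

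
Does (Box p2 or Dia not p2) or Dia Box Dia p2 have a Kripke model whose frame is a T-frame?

Satisfiable (open branch found)

1. (Box p2 or Dia not p2) or Dia Box Dia p2, u
2. Dia Box Dia p2, u
3. Box Dia p2, v
4. Dia p2, v
5. p2, w
6. Dia p2, w
7. p2, x
Accessibility: uRu, uRv, vRv, vRw, wRw, wRx, xRx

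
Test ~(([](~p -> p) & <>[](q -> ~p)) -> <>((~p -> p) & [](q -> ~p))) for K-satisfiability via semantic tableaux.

Unsatisfiable

1. ~(([](~p -> p) & <>[](q -> ~p)) -> <>((~p -> p) & [](q -> ~p))), w0
2. [](~p -> p) & <>[](q -> ~p), w0   [~->-rule on 1]
3. ~<>((~p -> p) & [](q -> ~p)), w0   [~->-rule on 1]
4. [](~p -> p), w0   [&-rule on 2]
5. <>[](q -> ~p), w0   [&-rule on 2]
6. [](q -> ~p), w1   [<>-rule on 5: fresh world w1, w0Rw1]
7. ~((~p -> p) & [](q -> ~p)), w1   [~<>-rule on 3 via w0Rw1]
8. ~p -> p, w1   [[]-rule on 4 via w0Rw1]
9. ~[](q -> ~p), w1   [~&-rule on 7 (branches; this branch)]
10. p, w1   [->-rule on 8 (branches; this branch)]
11. ~(q -> ~p), w2   [~[]-rule on 9: fresh world w2, w1Rw2]
12. q, w2   [~->-rule on 11]
13. p, w2   [~->-rule on 11]
14. q -> ~p, w2   [[]-rule on 6 via w1Rw2]
15. ~p, w2   [->-rule on 14 (branches; this branch)]
Accessibility: w0Rw1, w1Rw2
Branch closes: p and ~p both at w2.
(One branch shown.) All branches close.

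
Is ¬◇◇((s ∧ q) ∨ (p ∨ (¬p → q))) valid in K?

Invalid (countermodel exists)

Tableau for the negation ◇◇((s ∧ q) ∨ (p ∨ (¬p → q))):
1. ◇◇((s ∧ q) ∨ (p ∨ (¬p → q))), 0
2. ◇((s ∧ q) ∨ (p ∨ (¬p → q))), 1
3. (s ∧ q) ∨ (p ∨ (¬p → q)), 2
4. p ∨ (¬p → q), 2
5. ¬p → q, 2
6. q, 2
Accessibility: 0R1, 1R2
The negation has an open branch (countermodel exists).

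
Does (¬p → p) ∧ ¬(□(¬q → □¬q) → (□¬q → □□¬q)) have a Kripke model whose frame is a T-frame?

1. (¬p → p) ∧ ¬(□(¬q → □¬q) → (□¬q → □□¬q)), u
2. ¬p → p, u
3. ¬(□(¬q → □¬q) → (□¬q → □□¬q)), u
4. □(¬q → □¬q), u
5. ¬(□¬q → □□¬q), u
6. □¬q, u
7. ¬□□¬q, u
8. ¬q → □¬q, u
9. ¬q, u
10. p, u
11. ¬□¬q, v
12. ¬q → □¬q, v
13. ¬q, v
14. □¬q, v
15. q, w
16. ¬q, w
Accessibility: uRu, uRv, vRv, vRw, wRw
Branch closes: q and ¬q both at w.
(One branch shown.) All branches close.

Unsatisfiable (every branch closes)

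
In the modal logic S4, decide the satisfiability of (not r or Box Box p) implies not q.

Satisfiable

1. (not r or Box Box p) implies not q, w0
2. not q, w0   [implies-rule on 1 (branches; this branch)]
Accessibility: w0Rw0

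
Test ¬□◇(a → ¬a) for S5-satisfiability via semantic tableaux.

Yes, satisfiable

1. ¬□◇(a → ¬a), 0
2. ¬◇(a → ¬a), 1
3. ¬(a → ¬a), 0
4. a, 0
5. ¬(a → ¬a), 1
6. a, 1
Accessibility: 0R0, 0R1, 1R0, 1R1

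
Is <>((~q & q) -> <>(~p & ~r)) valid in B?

Tableau for the negation ~<>((~q & q) -> <>(~p & ~r)):
1. ~<>((~q & q) -> <>(~p & ~r)), 0
2. ~((~q & q) -> <>(~p & ~r)), 0
3. ~q & q, 0
4. ~<>(~p & ~r), 0
5. ~q, 0
6. q, 0
Accessibility: 0R0
Branch closes: q and ~q both at 0.
Every branch of the negation's tableau closes; the branch above is one of them.

Valid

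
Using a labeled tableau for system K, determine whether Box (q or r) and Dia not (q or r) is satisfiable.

1. Box (q or r) and Dia not (q or r), u
2. Box (q or r), u
3. Dia not (q or r), u
4. not (q or r), v
5. not q, v
6. not r, v
7. q or r, v
8. r, v
Accessibility: uRv
Branch closes: r and not r both at v.
Every branch closes; the branch above is one of them.

Unsatisfiable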